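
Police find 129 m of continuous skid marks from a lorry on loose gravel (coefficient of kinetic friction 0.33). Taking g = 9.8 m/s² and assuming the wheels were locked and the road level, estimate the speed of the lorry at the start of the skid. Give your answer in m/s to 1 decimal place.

Initial speed ≈ 28.9 m/s

Deceleration a = μg = 0.33 × 9.8 = 3.234 m/s².
v = √(2a·d) = √(2 × 3.234 × 129) = √834.372 = 28.8855 m/s.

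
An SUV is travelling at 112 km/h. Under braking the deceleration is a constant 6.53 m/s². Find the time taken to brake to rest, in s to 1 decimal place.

Braking time ≈ 4.8 s

112 km/h ÷ 3.6 = 31.1111 m/s.
Braking time = v/a = 31.1111 / 6.530 = 4.764 s.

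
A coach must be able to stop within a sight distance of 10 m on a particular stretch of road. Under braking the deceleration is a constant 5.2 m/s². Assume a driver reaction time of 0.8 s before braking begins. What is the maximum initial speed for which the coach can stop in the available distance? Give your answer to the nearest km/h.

Stopping distance: v·t_r + v²/(2a) = 10 with t_r = 0.8 s and a = 5.200 m/s².
So v² + 8.320 v − 104.00 = 0.
Positive root: v = −a·t_r + √((a·t_r)² + 2a·d) = −4.160 + √(17.306 + 104.00) = 6.8539 m/s.
6.8539 m/s × 3.6 = 24.674 km/h.

Maximum speed ≈ 25 km/h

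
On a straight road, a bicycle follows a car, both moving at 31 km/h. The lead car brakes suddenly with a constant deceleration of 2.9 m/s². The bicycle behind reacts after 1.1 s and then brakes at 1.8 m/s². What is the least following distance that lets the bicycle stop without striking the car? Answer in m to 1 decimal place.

Minimum gap ≈ 17.3 m

31 km/h ÷ 3.6 = 8.6111 m/s.
Leader travels v²/(2a_L) = 74.151 / 5.800 = 12.785 m before stopping.
Follower covers v·t_r = 8.6111 × 1.1 = 9.472 m while reacting, then v²/(2a_F) = 74.151 / 3.600 = 20.598 m while braking, for a total of 9.472 + 20.598 = 30.070 m.
Since a_F ≤ a_L and the follower starts braking later, the follower is never slower than the leader, so the closest approach is when both have stopped.
Minimum gap = 30.070 − 12.785 = 17.285 m.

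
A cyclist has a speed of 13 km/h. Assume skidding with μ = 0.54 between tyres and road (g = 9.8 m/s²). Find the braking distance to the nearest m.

13 km/h ÷ 3.6 = 3.6111 m/s.
a = μg = 0.54 × 9.8 = 5.292 m/s².
Braking distance = v²/(2a) = 3.6111² / (2 × 5.292) = 13.040 / 10.584 = 1.232 m.

Braking distance ≈ 1 m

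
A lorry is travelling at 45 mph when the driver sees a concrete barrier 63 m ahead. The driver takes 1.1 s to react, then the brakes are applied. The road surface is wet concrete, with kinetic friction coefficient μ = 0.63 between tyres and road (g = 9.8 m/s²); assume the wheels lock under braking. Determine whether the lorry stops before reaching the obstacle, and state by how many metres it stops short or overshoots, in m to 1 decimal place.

Yes — it stops 8.1 m short of the obstacle

45 mph × 0.44704 = 20.1168 m/s.
a = μg = 0.63 × 9.8 = 6.174 m/s².
Reaction distance = 20.1168 × 1.1 = 22.128 m.
Braking distance = v²/(2a) = 404.686 / 12.348 = 32.773 m.
Total stopping distance = 22.128 + 32.773 = 54.901 m, vs 63 m available — it stops with 63 − 54.901 = 8.099 m to spare.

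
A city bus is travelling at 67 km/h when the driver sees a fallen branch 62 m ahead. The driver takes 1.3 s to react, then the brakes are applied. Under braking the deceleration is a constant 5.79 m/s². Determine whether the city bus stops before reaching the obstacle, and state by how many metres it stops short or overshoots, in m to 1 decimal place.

67 km/h ÷ 3.6 = 18.6111 m/s.
Reaction distance = 18.6111 × 1.3 = 24.194 m.
Braking distance = v²/(2a) = 346.373 / 11.580 = 29.911 m.
Total stopping distance = 24.194 + 29.911 = 54.105 m, vs 62 m available — it stops with 62 − 54.105 = 7.895 m to spare.

Yes — it stops 7.9 m short of the obstacle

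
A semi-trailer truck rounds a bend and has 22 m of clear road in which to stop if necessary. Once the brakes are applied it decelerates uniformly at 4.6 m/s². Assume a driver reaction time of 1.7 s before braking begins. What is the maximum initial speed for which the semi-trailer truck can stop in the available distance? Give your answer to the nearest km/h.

Maximum speed ≈ 30 km/h

Stopping distance: v·t_r + v²/(2a) = 22 with t_r = 1.7 s and a = 4.600 m/s².
So v² + 15.640 v − 202.40 = 0.
Positive root: v = −a·t_r + √((a·t_r)² + 2a·d) = −7.820 + √(61.152 + 202.40) = 8.4143 m/s.
8.4143 m/s × 3.6 = 30.291 km/h.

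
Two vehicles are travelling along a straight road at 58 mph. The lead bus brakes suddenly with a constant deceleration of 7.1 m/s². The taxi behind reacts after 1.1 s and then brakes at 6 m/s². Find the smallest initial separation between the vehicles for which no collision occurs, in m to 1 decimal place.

Minimum gap ≈ 37.2 m

58 mph × 0.44704 = 25.9283 m/s.
Leader travels v²/(2a_L) = 672.277 / 14.200 = 47.343 m before stopping.
Follower covers v·t_r = 25.9283 × 1.1 = 28.521 m while reacting, then v²/(2a_F) = 672.277 / 12.000 = 56.023 m while braking, for a total of 28.521 + 56.023 = 84.544 m.
Since a_F ≤ a_L and the follower starts braking later, the follower is never slower than the leader, so the closest approach is when both have stopped.
Minimum gap = 84.544 − 47.343 = 37.201 m.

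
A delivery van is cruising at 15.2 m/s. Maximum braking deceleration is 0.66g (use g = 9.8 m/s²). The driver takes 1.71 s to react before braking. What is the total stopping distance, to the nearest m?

a = 0.66 × 9.8 = 6.468 m/s².
Reaction distance = v·t_r = 15.2000 × 1.71 = 25.992 m.
Braking distance = v²/(2a) = 15.2000² / (2 × 6.468) = 231.040 / 12.936 = 17.860 m.
Total = 25.992 + 17.860 = 43.852 m.

Total stopping distance ≈ 44 m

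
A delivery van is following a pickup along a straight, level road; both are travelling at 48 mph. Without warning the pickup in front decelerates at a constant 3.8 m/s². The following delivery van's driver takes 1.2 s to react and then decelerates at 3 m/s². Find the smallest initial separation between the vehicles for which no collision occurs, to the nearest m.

Minimum gap ≈ 42 m

48 mph × 0.44704 = 21.4579 m/s.
Leader travels v²/(2a_L) = 460.441 / 7.600 = 60.584 m before stopping.
Follower covers v·t_r = 21.4579 × 1.2 = 25.749 m while reacting, then v²/(2a_F) = 460.441 / 6.000 = 76.740 m while braking, for a total of 25.749 + 76.740 = 102.489 m.
Since a_F ≤ a_L and the follower starts braking later, the follower is never slower than the leader, so the closest approach is when both have stopped.
Minimum gap = 102.489 − 60.584 = 41.905 m.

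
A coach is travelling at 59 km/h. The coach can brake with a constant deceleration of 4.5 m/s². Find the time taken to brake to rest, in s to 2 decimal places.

59 km/h ÷ 3.6 = 16.3889 m/s.
Braking time = v/a = 16.3889 / 4.500 = 3.642 s.

Braking time ≈ 3.64 s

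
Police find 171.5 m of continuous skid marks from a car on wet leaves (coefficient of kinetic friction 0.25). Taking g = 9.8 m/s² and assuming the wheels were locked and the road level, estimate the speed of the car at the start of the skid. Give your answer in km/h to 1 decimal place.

Deceleration a = μg = 0.25 × 9.8 = 2.450 m/s².
v = √(2a·d) = √(2 × 2.450 × 171.5) = √840.350 = 28.9888 m/s.
= 28.9888 × 3.6 = 104.360 km/h.

Initial speed ≈ 104.4 km/h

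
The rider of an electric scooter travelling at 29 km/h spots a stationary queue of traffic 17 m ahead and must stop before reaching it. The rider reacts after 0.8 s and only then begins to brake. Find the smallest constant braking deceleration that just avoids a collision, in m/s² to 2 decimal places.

Required deceleration ≈ 3.07 m/s²

29 km/h ÷ 3.6 = 8.0556 m/s.
Distance covered during reaction = 8.0556 × 0.8 = 6.444 m.
Distance available for braking: 17 − 6.444 = 10.556 m.
v² = 2a·d ⇒ a = v²/(2d) = 8.0556² / (2 × 10.556) = 64.893 / 21.112 = 3.0737 m/s².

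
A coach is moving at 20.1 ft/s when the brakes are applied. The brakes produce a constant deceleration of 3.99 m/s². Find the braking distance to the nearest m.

20.1 ft/s × 0.3048 = 6.1265 m/s.
Braking distance = v²/(2a) = 6.1265² / (2 × 3.990) = 37.534 / 7.980 = 4.704 m.

Braking distance ≈ 5 m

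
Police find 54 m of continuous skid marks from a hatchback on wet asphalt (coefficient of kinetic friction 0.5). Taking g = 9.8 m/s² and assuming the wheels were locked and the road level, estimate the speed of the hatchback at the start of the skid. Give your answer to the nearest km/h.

Initial speed ≈ 83 km/h

Deceleration a = μg = 0.5 × 9.8 = 4.900 m/s².
v = √(2a·d) = √(2 × 4.900 × 54) = √529.200 = 23.0043 m/s.
= 23.0043 × 3.6 = 82.815 km/h.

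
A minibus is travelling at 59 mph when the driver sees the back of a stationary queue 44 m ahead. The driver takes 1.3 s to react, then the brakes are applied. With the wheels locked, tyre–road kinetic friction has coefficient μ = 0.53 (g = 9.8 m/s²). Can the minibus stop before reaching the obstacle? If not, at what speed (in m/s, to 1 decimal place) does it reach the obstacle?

59 mph × 0.44704 = 26.3754 m/s.
a = μg = 0.53 × 9.8 = 5.194 m/s².
Reaction distance = 26.3754 × 1.3 = 34.288 m.
Braking distance needed to stop: v²/(2a) = 695.662 / 10.388 = 66.968 m, so total needed = 34.288 + 66.968 = 101.256 m > 44 m — it cannot stop.
Distance remaining when braking begins: 44 − 34.288 = 9.712 m.
v² = v₀² − 2a·d = 695.662 − 2 × 5.194 × 9.712 = 594.774 m²/s².
v = √594.774 = 24.388 m/s.

No — it strikes the obstacle at 24.4 m/s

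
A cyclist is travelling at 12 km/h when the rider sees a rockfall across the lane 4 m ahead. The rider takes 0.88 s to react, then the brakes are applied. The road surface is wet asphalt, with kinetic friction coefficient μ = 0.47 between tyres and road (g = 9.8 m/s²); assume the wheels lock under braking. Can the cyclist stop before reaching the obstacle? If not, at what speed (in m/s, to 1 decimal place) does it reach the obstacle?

No — it strikes the obstacle at 1.1 m/s

12 km/h ÷ 3.6 = 3.3333 m/s.
a = μg = 0.47 × 9.8 = 4.606 m/s².
Reaction distance = 3.3333 × 0.88 = 2.933 m.
Braking distance needed to stop: v²/(2a) = 11.111 / 9.212 = 1.206 m, so total needed = 2.933 + 1.206 = 4.139 m > 4 m — it cannot stop.
Distance remaining when braking begins: 4 − 2.933 = 1.067 m.
v² = v₀² − 2a·d = 11.111 − 2 × 4.606 × 1.067 = 1.282 m²/s².
v = √1.282 = 1.132 m/s.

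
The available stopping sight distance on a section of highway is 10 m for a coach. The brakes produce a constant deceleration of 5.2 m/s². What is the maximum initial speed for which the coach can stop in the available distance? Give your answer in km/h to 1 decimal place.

Maximum speed ≈ 36.7 km/h

v²/(2a) = d ⇒ v = √(2 × 5.200 × 10) = √104.00 = 10.1980 m/s.
10.1980 m/s × 3.6 = 36.713 km/h.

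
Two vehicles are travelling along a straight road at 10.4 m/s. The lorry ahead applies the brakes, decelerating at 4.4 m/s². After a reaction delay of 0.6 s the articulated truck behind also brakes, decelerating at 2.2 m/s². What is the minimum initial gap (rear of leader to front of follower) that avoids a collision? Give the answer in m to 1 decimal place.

Leader travels v²/(2a_L) = 108.160 / 8.800 = 12.291 m before stopping.
Follower covers v·t_r = 10.4000 × 0.6 = 6.240 m while reacting, then v²/(2a_F) = 108.160 / 4.400 = 24.582 m while braking, for a total of 6.240 + 24.582 = 30.822 m.
Since a_F ≤ a_L and the follower starts braking later, the follower is never slower than the leader, so the closest approach is when both have stopped.
Minimum gap = 30.822 − 12.291 = 18.531 m.

Minimum gap ≈ 18.5 m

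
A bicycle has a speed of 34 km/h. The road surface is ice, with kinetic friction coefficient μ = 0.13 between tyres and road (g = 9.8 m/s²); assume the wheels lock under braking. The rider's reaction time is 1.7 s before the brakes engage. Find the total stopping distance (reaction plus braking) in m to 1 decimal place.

34 km/h ÷ 3.6 = 9.4444 m/s.
a = μg = 0.13 × 9.8 = 1.274 m/s².
Reaction distance = v·t_r = 9.4444 × 1.7 = 16.055 m.
Braking distance = v²/(2a) = 9.4444² / (2 × 1.274) = 89.197 / 2.548 = 35.007 m.
Total = 16.055 + 35.007 = 51.062 m.

Total stopping distance ≈ 51.1 m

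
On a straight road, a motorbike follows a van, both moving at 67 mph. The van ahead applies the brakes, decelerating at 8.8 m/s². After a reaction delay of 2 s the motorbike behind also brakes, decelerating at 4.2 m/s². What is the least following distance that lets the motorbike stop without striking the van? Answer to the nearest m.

Minimum gap ≈ 116 m

67 mph × 0.44704 = 29.9517 m/s.
Leader travels v²/(2a_L) = 897.104 / 17.600 = 50.972 m before stopping.
Follower covers v·t_r = 29.9517 × 2 = 59.903 m while reacting, then v²/(2a_F) = 897.104 / 8.400 = 106.798 m while braking, for a total of 59.903 + 106.798 = 166.701 m.
Since a_F ≤ a_L and the follower starts braking later, the follower is never slower than the leader, so the closest approach is when both have stopped.
Minimum gap = 166.701 − 50.972 = 115.729 m.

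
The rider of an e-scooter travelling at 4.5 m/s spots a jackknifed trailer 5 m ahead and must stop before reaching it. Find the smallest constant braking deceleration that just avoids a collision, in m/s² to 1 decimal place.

Required deceleration ≈ 2.0 m/s²

v² = 2a·d ⇒ a = v²/(2d) = 4.5000² / (2 × 5.000) = 20.250 / 10.000 = 2.0250 m/s².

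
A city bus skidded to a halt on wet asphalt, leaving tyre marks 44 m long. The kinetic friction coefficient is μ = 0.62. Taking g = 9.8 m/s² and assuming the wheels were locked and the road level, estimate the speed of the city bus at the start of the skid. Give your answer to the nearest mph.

Deceleration a = μg = 0.62 × 9.8 = 6.076 m/s².
v = √(2a·d) = √(2 × 6.076 × 44) = √534.688 = 23.1233 m/s.
= 23.1233 ÷ 0.44704 = 51.725 mph.

Initial speed ≈ 52 mph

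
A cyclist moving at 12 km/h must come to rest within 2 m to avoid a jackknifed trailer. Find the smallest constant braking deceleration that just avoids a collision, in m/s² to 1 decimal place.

Required deceleration ≈ 2.8 m/s²

12 km/h ÷ 3.6 = 3.3333 m/s.
v² = 2a·d ⇒ a = v²/(2d) = 3.3333² / (2 × 2.000) = 11.111 / 4.000 = 2.7778 m/s².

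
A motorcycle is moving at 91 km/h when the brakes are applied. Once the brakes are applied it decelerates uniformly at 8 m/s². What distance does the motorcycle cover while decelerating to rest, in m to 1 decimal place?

Braking distance ≈ 39.9 m

91 km/h ÷ 3.6 = 25.2778 m/s.
Braking distance = v²/(2a) = 25.2778² / (2 × 8.000) = 638.967 / 16.000 = 39.935 m.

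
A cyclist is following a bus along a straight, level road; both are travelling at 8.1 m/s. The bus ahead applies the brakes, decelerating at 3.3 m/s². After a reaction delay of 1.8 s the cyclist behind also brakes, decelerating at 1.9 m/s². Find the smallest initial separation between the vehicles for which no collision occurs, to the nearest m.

Minimum gap ≈ 22 m

Leader travels v²/(2a_L) = 65.610 / 6.600 = 9.941 m before stopping.
Follower covers v·t_r = 8.1000 × 1.8 = 14.580 m while reacting, then v²/(2a_F) = 65.610 / 3.800 = 17.266 m while braking, for a total of 14.580 + 17.266 = 31.846 m.
Since a_F ≤ a_L and the follower starts braking later, the follower is never slower than the leader, so the closest approach is when both have stopped.
Minimum gap = 31.846 − 9.941 = 21.905 m.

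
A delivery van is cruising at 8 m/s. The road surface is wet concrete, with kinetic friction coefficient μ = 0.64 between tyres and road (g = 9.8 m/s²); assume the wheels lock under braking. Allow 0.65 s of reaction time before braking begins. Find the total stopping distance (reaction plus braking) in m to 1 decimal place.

Total stopping distance ≈ 10.3 m

a = μg = 0.64 × 9.8 = 6.272 m/s².
Reaction distance = v·t_r = 8.0000 × 0.65 = 5.200 m.
Braking distance = v²/(2a) = 8.0000² / (2 × 6.272) = 64.000 / 12.544 = 5.102 m.
Total = 5.200 + 5.102 = 10.302 m.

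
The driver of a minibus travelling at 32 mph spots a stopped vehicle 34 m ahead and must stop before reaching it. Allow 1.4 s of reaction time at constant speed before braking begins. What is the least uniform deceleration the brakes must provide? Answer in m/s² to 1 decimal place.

Required deceleration ≈ 7.3 m/s²

32 mph × 0.44704 = 14.3053 m/s.
Distance covered during reaction = 14.3053 × 1.4 = 20.027 m.
Distance available for braking: 34 − 20.027 = 13.973 m.
v² = 2a·d ⇒ a = v²/(2d) = 14.3053² / (2 × 13.973) = 204.642 / 27.946 = 7.3228 m/s².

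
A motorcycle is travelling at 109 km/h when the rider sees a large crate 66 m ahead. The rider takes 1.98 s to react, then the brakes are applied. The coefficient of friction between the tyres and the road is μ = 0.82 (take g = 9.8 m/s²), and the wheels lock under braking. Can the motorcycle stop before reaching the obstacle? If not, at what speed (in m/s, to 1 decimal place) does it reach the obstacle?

109 km/h ÷ 3.6 = 30.2778 m/s.
a = μg = 0.82 × 9.8 = 8.036 m/s².
Reaction distance = 30.2778 × 1.98 = 59.950 m.
Braking distance needed to stop: v²/(2a) = 916.745 / 16.072 = 57.040 m, so total needed = 59.950 + 57.040 = 116.990 m > 66 m — it cannot stop.
Distance remaining when braking begins: 66 − 59.950 = 6.050 m.
v² = v₀² − 2a·d = 916.745 − 2 × 8.036 × 6.050 = 819.509 m²/s².
v = √819.509 = 28.627 m/s.

No — it strikes the obstacle at 28.6 m/s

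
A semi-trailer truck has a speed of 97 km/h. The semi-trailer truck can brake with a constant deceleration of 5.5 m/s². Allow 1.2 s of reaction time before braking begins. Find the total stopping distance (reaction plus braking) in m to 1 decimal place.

97 km/h ÷ 3.6 = 26.9444 m/s.
Reaction distance = v·t_r = 26.9444 × 1.2 = 32.333 m.
Braking distance = v²/(2a) = 26.9444² / (2 × 5.500) = 726.001 / 11.000 = 66.000 m.
Total = 32.333 + 66.000 = 98.333 m.

Total stopping distance ≈ 98.3 m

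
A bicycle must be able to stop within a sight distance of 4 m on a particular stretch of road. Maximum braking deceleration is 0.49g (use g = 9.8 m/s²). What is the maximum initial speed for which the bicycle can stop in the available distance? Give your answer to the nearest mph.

Maximum speed ≈ 14 mph

a = 0.49 × 9.8 = 4.802 m/s².
v²/(2a) = d ⇒ v = √(2 × 4.802 × 4) = √38.42 = 6.1984 m/s.
6.1984 m/s ÷ 0.44704 = 13.865 mph.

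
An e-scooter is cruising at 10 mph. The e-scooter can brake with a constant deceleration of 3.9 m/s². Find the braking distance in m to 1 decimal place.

Braking distance ≈ 2.6 m

10 mph × 0.44704 = 4.4704 m/s.
Braking distance = v²/(2a) = 4.4704² / (2 × 3.900) = 19.984 / 7.800 = 2.562 m.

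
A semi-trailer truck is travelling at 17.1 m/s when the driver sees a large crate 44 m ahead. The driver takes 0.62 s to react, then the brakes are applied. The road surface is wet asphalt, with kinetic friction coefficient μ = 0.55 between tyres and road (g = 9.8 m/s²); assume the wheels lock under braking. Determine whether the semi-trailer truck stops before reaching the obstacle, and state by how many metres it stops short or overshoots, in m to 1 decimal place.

Yes — it stops 6.3 m short of the obstacle

a = μg = 0.55 × 9.8 = 5.390 m/s².
Reaction distance = 17.1000 × 0.62 = 10.602 m.
Braking distance = v²/(2a) = 292.410 / 10.780 = 27.125 m.
Total stopping distance = 10.602 + 27.125 = 37.727 m, vs 44 m available — it stops with 44 − 37.727 = 6.273 m to spare.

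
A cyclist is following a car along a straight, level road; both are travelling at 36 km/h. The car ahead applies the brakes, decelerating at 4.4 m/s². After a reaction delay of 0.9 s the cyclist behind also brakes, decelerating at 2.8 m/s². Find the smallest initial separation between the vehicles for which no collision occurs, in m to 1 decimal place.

36 km/h ÷ 3.6 = 10.0000 m/s.
Leader travels v²/(2a_L) = 100.000 / 8.800 = 11.364 m before stopping.
Follower covers v·t_r = 10.0000 × 0.9 = 9.000 m while reacting, then v²/(2a_F) = 100.000 / 5.600 = 17.857 m while braking, for a total of 9.000 + 17.857 = 26.857 m.
Since a_F ≤ a_L and the follower starts braking later, the follower is never slower than the leader, so the closest approach is when both have stopped.
Minimum gap = 26.857 − 11.364 = 15.493 m.

Minimum gap ≈ 15.5 m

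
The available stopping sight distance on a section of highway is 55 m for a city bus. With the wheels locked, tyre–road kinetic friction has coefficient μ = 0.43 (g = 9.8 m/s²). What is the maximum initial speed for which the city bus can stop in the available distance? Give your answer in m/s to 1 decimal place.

a = μg = 0.43 × 9.8 = 4.214 m/s².
v²/(2a) = d ⇒ v = √(2 × 4.214 × 55) = √463.54 = 21.5300 m/s.

Maximum speed ≈ 21.5 m/s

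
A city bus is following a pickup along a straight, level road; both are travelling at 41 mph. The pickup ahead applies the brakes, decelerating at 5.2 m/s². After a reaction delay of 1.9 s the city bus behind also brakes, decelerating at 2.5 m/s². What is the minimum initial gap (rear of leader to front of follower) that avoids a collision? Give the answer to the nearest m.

41 mph × 0.44704 = 18.3286 m/s.
Leader travels v²/(2a_L) = 335.938 / 10.400 = 32.302 m before stopping.
Follower covers v·t_r = 18.3286 × 1.9 = 34.824 m while reacting, then v²/(2a_F) = 335.938 / 5.000 = 67.188 m while braking, for a total of 34.824 + 67.188 = 102.012 m.
Since a_F ≤ a_L and the follower starts braking later, the follower is never slower than the leader, so the closest approach is when both have stopped.
Minimum gap = 102.012 − 32.302 = 69.710 m.

Minimum gap ≈ 70 m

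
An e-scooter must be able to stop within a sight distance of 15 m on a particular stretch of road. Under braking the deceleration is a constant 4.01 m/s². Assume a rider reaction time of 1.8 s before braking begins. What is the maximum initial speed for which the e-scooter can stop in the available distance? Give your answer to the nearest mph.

Stopping distance: v·t_r + v²/(2a) = 15 with t_r = 1.8 s and a = 4.010 m/s².
So v² + 14.436 v − 120.30 = 0.
Positive root: v = −a·t_r + √((a·t_r)² + 2a·d) = −7.218 + √(52.100 + 120.30) = 5.9121 m/s.
5.9121 m/s ÷ 0.44704 = 13.225 mph.

Maximum speed ≈ 13 mph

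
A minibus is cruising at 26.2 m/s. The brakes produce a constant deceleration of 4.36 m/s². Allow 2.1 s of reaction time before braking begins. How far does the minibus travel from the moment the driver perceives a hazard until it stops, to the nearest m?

Total stopping distance ≈ 134 m

Reaction distance = v·t_r = 26.2000 × 2.1 = 55.020 m.
Braking distance = v²/(2a) = 26.2000² / (2 × 4.360) = 686.440 / 8.720 = 78.720 m.
Total = 55.020 + 78.720 = 133.740 m.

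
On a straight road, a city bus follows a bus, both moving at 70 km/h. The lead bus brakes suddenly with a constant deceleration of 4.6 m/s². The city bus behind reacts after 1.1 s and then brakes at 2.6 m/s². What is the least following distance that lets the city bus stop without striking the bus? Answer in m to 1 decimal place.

70 km/h ÷ 3.6 = 19.4444 m/s.
Leader travels v²/(2a_L) = 378.085 / 9.200 = 41.096 m before stopping.
Follower covers v·t_r = 19.4444 × 1.1 = 21.389 m while reacting, then v²/(2a_F) = 378.085 / 5.200 = 72.709 m while braking, for a total of 21.389 + 72.709 = 94.098 m.
Since a_F ≤ a_L and the follower starts braking later, the follower is never slower than the leader, so the closest approach is when both have stopped.
Minimum gap = 94.098 − 41.096 = 53.002 m.

Minimum gap ≈ 53.0 m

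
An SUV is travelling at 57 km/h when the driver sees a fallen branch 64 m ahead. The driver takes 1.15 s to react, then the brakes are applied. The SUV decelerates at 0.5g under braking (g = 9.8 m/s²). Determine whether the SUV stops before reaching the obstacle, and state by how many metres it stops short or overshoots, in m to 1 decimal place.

57 km/h ÷ 3.6 = 15.8333 m/s.
a = 0.5 × 9.8 = 4.900 m/s².
Reaction distance = 15.8333 × 1.15 = 18.208 m.
Braking distance = v²/(2a) = 250.693 / 9.800 = 25.581 m.
Total stopping distance = 18.208 + 25.581 = 43.789 m, vs 64 m available — it stops with 64 − 43.789 = 20.211 m to spare.

Yes — it stops 20.2 m short of the obstacle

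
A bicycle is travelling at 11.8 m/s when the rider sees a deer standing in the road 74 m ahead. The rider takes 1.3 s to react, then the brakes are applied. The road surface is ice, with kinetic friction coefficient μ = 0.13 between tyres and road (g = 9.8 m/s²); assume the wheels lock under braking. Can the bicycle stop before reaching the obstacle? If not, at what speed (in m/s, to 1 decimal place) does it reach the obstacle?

a = μg = 0.13 × 9.8 = 1.274 m/s².
Reaction distance = 11.8000 × 1.3 = 15.340 m.
Braking distance = v²/(2a) = 139.240 / 2.548 = 54.647 m.
Total stopping distance = 15.340 + 54.647 = 69.987 m, vs 74 m available — it stops with 74 − 69.987 = 4.013 m to spare.

Yes — it stops about 4.0 m short of the obstacle, so it never reaches it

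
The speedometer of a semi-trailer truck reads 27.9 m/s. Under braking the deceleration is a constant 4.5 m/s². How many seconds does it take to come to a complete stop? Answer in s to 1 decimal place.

Braking time ≈ 6.2 s

Braking time = v/a = 27.9000 / 4.500 = 6.200 s.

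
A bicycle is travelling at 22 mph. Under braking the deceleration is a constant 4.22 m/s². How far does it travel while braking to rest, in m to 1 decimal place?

Braking distance ≈ 11.5 m

22 mph × 0.44704 = 9.8349 m/s.
Braking distance = v²/(2a) = 9.8349² / (2 × 4.220) = 96.725 / 8.440 = 11.460 m.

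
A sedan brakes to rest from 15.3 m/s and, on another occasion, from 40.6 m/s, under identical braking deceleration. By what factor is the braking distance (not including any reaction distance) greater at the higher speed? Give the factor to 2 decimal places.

Braking distance d = v²/(2a), so with a fixed, d ∝ v².
Factor = (40.6/15.3)² = 2.6536² = 7.0416.

Factor ≈ 7.04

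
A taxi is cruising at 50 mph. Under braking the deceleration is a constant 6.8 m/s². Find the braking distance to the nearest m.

Braking distance ≈ 37 m

50 mph × 0.44704 = 22.3520 m/s.
Braking distance = v²/(2a) = 22.3520² / (2 × 6.800) = 499.612 / 13.600 = 36.736 m.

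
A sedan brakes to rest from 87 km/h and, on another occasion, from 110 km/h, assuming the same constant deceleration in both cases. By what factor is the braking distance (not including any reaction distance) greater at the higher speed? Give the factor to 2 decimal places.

Braking distance d = v²/(2a), so with a fixed, d ∝ v².
Factor = (110/87)² = 1.2644² = 1.5987.

Factor ≈ 1.60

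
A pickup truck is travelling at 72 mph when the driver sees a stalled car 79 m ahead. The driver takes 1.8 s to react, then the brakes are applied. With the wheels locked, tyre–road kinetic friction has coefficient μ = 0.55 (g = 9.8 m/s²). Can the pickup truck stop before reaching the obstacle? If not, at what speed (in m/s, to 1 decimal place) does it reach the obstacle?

No — it strikes the obstacle at 28.4 m/s

72 mph × 0.44704 = 32.1869 m/s.
a = μg = 0.55 × 9.8 = 5.390 m/s².
Reaction distance = 32.1869 × 1.8 = 57.936 m.
Braking distance needed to stop: v²/(2a) = 1035.997 / 10.780 = 96.104 m, so total needed = 57.936 + 96.104 = 154.040 m > 79 m — it cannot stop.
Distance remaining when braking begins: 79 − 57.936 = 21.064 m.
v² = v₀² − 2a·d = 1035.997 − 2 × 5.390 × 21.064 = 808.927 m²/s².
v = √808.927 = 28.442 m/s.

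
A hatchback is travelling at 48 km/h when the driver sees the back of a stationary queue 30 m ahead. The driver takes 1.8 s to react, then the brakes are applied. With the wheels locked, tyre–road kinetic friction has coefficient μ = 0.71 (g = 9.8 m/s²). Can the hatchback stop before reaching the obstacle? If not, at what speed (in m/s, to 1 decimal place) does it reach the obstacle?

No — it strikes the obstacle at 9.7 m/s

48 km/h ÷ 3.6 = 13.3333 m/s.
a = μg = 0.71 × 9.8 = 6.958 m/s².
Reaction distance = 13.3333 × 1.8 = 24.000 m.
Braking distance needed to stop: v²/(2a) = 177.777 / 13.916 = 12.775 m, so total needed = 24.000 + 12.775 = 36.775 m > 30 m — it cannot stop.
Distance remaining when braking begins: 30 − 24.000 = 6.000 m.
v² = v₀² − 2a·d = 177.777 − 2 × 6.958 × 6.000 = 94.281 m²/s².
v = √94.281 = 9.710 m/s.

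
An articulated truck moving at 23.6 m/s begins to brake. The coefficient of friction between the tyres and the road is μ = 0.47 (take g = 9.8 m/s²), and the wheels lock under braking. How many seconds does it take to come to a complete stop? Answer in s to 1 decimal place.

Braking time ≈ 5.1 s

a = μg = 0.47 × 9.8 = 4.606 m/s².
Braking time = v/a = 23.6000 / 4.606 = 5.124 s.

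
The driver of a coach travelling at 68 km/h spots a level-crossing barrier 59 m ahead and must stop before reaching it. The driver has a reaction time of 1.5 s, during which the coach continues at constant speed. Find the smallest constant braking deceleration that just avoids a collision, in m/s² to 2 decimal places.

Required deceleration ≈ 5.82 m/s²

68 km/h ÷ 3.6 = 18.8889 m/s.
Distance covered during reaction = 18.8889 × 1.5 = 28.333 m.
Distance available for braking: 59 − 28.333 = 30.667 m.
v² = 2a·d ⇒ a = v²/(2d) = 18.8889² / (2 × 30.667) = 356.791 / 61.334 = 5.8172 m/s².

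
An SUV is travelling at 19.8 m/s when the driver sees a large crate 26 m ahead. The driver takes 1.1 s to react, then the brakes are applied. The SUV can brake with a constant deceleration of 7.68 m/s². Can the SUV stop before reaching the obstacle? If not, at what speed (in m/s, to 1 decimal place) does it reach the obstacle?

Reaction distance = 19.8000 × 1.1 = 21.780 m.
Braking distance needed to stop: v²/(2a) = 392.040 / 15.360 = 25.523 m, so total needed = 21.780 + 25.523 = 47.303 m > 26 m — it cannot stop.
Distance remaining when braking begins: 26 − 21.780 = 4.220 m.
v² = v₀² − 2a·d = 392.040 − 2 × 7.680 × 4.220 = 327.221 m²/s².
v = √327.221 = 18.089 m/s.

No — it strikes the obstacle at 18.1 m/s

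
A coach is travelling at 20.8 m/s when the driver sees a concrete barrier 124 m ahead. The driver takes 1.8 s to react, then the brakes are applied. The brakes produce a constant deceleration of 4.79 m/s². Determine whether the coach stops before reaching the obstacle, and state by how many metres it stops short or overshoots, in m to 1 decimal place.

Reaction distance = 20.8000 × 1.8 = 37.440 m.
Braking distance = v²/(2a) = 432.640 / 9.580 = 45.161 m.
Total stopping distance = 37.440 + 45.161 = 82.601 m, vs 124 m available — it stops with 124 − 82.601 = 41.399 m to spare.

Yes — it stops 41.4 m short of the obstacle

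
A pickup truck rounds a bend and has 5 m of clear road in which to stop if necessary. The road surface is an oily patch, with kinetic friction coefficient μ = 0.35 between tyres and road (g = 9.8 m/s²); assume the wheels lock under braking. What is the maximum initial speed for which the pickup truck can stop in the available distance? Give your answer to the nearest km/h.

a = μg = 0.35 × 9.8 = 3.430 m/s².
v²/(2a) = d ⇒ v = √(2 × 3.430 × 5) = √34.30 = 5.8566 m/s.
5.8566 m/s × 3.6 = 21.084 km/h.

Maximum speed ≈ 21 km/h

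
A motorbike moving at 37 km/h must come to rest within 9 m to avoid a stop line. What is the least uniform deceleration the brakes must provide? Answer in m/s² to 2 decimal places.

Required deceleration ≈ 5.87 m/s²

37 km/h ÷ 3.6 = 10.2778 m/s.
v² = 2a·d ⇒ a = v²/(2d) = 10.2778² / (2 × 9.000) = 105.633 / 18.000 = 5.8685 m/s².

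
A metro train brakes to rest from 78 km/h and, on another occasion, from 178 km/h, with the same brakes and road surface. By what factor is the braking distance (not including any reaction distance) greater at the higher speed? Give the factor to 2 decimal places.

Factor ≈ 5.21

Braking distance d = v²/(2a), so with a fixed, d ∝ v².
Factor = (178/78)² = 2.2821² = 5.2080.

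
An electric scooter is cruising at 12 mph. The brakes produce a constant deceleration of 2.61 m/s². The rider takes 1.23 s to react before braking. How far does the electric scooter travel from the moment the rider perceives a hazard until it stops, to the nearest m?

Total stopping distance ≈ 12 m

12 mph × 0.44704 = 5.3645 m/s.
Reaction distance = v·t_r = 5.3645 × 1.23 = 6.598 m.
Braking distance = v²/(2a) = 5.3645² / (2 × 2.610) = 28.778 / 5.220 = 5.513 m.
Total = 6.598 + 5.513 = 12.111 m.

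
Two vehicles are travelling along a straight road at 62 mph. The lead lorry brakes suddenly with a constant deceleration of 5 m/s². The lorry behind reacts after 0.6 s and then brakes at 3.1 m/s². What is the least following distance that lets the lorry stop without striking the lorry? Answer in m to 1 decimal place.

62 mph × 0.44704 = 27.7165 m/s.
Leader travels v²/(2a_L) = 768.204 / 10.000 = 76.820 m before stopping.
Follower covers v·t_r = 27.7165 × 0.6 = 16.630 m while reacting, then v²/(2a_F) = 768.204 / 6.200 = 123.904 m while braking, for a total of 16.630 + 123.904 = 140.534 m.
Since a_F ≤ a_L and the follower starts braking later, the follower is never slower than the leader, so the closest approach is when both have stopped.
Minimum gap = 140.534 − 76.820 = 63.714 m.

Minimum gap ≈ 63.7 m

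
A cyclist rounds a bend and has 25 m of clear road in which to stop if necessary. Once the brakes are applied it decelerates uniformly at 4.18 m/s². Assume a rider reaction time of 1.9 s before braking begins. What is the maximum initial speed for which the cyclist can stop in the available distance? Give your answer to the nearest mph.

Maximum speed ≈ 19 mph

Stopping distance: v·t_r + v²/(2a) = 25 with t_r = 1.9 s and a = 4.180 m/s².
So v² + 15.884 v − 209.00 = 0.
Positive root: v = −a·t_r + √((a·t_r)² + 2a·d) = −7.942 + √(63.075 + 209.00) = 8.5527 m/s.
8.5527 m/s ÷ 0.44704 = 19.132 mph.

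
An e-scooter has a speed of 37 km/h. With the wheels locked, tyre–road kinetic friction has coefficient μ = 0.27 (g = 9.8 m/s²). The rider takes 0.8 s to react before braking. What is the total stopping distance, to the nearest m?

37 km/h ÷ 3.6 = 10.2778 m/s.
a = μg = 0.27 × 9.8 = 2.646 m/s².
Reaction distance = v·t_r = 10.2778 × 0.8 = 8.222 m.
Braking distance = v²/(2a) = 10.2778² / (2 × 2.646) = 105.633 / 5.292 = 19.961 m.
Total = 8.222 + 19.961 = 28.183 m.

Total stopping distance ≈ 28 m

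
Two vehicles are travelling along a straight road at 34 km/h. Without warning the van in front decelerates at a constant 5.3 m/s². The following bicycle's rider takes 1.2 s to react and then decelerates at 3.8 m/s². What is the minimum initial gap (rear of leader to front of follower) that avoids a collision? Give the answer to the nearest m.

34 km/h ÷ 3.6 = 9.4444 m/s.
Leader travels v²/(2a_L) = 89.197 / 10.600 = 8.415 m before stopping.
Follower covers v·t_r = 9.4444 × 1.2 = 11.333 m while reacting, then v²/(2a_F) = 89.197 / 7.600 = 11.736 m while braking, for a total of 11.333 + 11.736 = 23.069 m.
Since a_F ≤ a_L and the follower starts braking later, the follower is never slower than the leader, so the closest approach is when both have stopped.
Minimum gap = 23.069 − 8.415 = 14.654 m.

Minimum gap ≈ 15 m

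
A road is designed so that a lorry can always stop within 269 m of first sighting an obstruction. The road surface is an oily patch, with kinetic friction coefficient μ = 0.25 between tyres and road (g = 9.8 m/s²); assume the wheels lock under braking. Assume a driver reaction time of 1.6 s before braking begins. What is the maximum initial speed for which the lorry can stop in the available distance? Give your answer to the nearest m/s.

a = μg = 0.25 × 9.8 = 2.450 m/s².
Stopping distance: v·t_r + v²/(2a) = 269 with t_r = 1.6 s and a = 2.450 m/s².
So v² + 7.840 v − 1318.10 = 0.
Positive root: v = −a·t_r + √((a·t_r)² + 2a·d) = −3.920 + √(15.366 + 1318.10) = 32.5967 m/s.

Maximum speed ≈ 33 m/s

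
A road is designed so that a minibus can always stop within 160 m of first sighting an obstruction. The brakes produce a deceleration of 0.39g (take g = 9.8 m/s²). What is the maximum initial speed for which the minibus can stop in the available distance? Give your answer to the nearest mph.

a = 0.39 × 9.8 = 3.822 m/s².
v²/(2a) = d ⇒ v = √(2 × 3.822 × 160) = √1223.04 = 34.9720 m/s.
34.9720 m/s ÷ 0.44704 = 78.230 mph.

Maximum speed ≈ 78 mph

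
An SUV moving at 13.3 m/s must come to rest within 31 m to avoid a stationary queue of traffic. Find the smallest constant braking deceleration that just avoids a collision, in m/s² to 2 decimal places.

Required deceleration ≈ 2.85 m/s²

v² = 2a·d ⇒ a = v²/(2d) = 13.3000² / (2 × 31.000) = 176.890 / 62.000 = 2.8531 m/s².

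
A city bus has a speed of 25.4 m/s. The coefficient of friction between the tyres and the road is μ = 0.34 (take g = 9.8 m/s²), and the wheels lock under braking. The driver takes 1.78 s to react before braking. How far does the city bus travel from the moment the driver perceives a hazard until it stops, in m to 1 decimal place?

a = μg = 0.34 × 9.8 = 3.332 m/s².
Reaction distance = v·t_r = 25.4000 × 1.78 = 45.212 m.
Braking distance = v²/(2a) = 25.4000² / (2 × 3.332) = 645.160 / 6.664 = 96.813 m.
Total = 45.212 + 96.813 = 142.025 m.

Total stopping distance ≈ 142.0 m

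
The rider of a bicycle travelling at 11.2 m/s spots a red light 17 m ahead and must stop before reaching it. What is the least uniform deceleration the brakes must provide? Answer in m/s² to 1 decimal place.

v² = 2a·d ⇒ a = v²/(2d) = 11.2000² / (2 × 17.000) = 125.440 / 34.000 = 3.6894 m/s².

Required deceleration ≈ 3.7 m/s²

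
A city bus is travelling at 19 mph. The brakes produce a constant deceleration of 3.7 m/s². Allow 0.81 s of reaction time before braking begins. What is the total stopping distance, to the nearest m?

19 mph × 0.44704 = 8.4938 m/s.
Reaction distance = v·t_r = 8.4938 × 0.81 = 6.880 m.
Braking distance = v²/(2a) = 8.4938² / (2 × 3.700) = 72.145 / 7.400 = 9.749 m.
Total = 6.880 + 9.749 = 16.629 m.

Total stopping distance ≈ 17 m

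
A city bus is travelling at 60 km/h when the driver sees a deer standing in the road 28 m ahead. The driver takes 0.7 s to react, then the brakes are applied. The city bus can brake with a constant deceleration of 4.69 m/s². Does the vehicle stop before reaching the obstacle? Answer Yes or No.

60 km/h ÷ 3.6 = 16.6667 m/s.
Reaction distance = 16.6667 × 0.7 = 11.667 m.
Braking distance = v²/(2a) = 277.779 / 9.380 = 29.614 m.
Total stopping distance = 11.667 + 29.614 = 41.281 m, vs 28 m available — it cannot stop in time and overshoots by 41.281 − 28 = 13.281 m.

No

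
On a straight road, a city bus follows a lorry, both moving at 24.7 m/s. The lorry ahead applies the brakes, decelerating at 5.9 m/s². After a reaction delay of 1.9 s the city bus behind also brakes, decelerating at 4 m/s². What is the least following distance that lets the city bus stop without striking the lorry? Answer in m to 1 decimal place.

Minimum gap ≈ 71.5 m

Leader travels v²/(2a_L) = 610.090 / 11.800 = 51.703 m before stopping.
Follower covers v·t_r = 24.7000 × 1.9 = 46.930 m while reacting, then v²/(2a_F) = 610.090 / 8.000 = 76.261 m while braking, for a total of 46.930 + 76.261 = 123.191 m.
Since a_F ≤ a_L and the follower starts braking later, the follower is never slower than the leader, so the closest approach is when both have stopped.
Minimum gap = 123.191 − 51.703 = 71.488 m.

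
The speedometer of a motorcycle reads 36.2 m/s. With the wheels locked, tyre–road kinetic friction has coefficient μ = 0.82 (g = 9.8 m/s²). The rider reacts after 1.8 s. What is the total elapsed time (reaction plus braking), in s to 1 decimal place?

Total time ≈ 6.3 s

a = μg = 0.82 × 9.8 = 8.036 m/s².
Braking time = v/a = 36.2000 / 8.036 = 4.505 s.
Total = 1.8 + 4.505 = 6.305 s.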